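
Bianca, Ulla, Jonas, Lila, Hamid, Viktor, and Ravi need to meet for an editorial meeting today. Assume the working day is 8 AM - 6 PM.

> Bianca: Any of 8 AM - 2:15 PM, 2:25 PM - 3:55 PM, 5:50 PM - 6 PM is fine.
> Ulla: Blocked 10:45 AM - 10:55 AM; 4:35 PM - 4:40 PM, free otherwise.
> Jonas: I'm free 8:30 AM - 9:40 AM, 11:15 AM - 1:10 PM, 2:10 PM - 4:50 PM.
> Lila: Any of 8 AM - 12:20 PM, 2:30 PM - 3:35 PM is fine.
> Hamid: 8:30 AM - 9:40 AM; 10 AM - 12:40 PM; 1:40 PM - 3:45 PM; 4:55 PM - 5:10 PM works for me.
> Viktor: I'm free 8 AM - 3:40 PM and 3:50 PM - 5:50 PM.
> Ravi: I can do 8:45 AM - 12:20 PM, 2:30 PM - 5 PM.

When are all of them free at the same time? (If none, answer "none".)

08:45-09:40, 11:15-12:20, 14:30-15:35

Bianca free: 08:00-14:15, 14:25-15:55, 17:50-18:00.
Ulla free: 08:00-10:45, 10:55-16:35, 16:40-18:00 (invert busy blocks within the working day).
Jonas free: 08:30-09:40, 11:15-13:10, 14:10-16:50.
Lila free: 08:00-12:20, 14:30-15:35.
Hamid free: 08:30-09:40, 10:00-12:40, 13:40-15:45, 16:55-17:10.
Viktor free: 08:00-15:40, 15:50-17:50.
Ravi free: 08:45-12:20, 14:30-17:00.
Bianca ∩ Ulla: 08:00-10:45, 10:55-14:15, 14:25-15:55, 17:50-18:00.
Bianca ∩ Ulla ∩ Jonas: 08:30-09:40, 11:15-13:10, 14:10-14:15, 14:25-15:55.
Bianca ∩ Ulla ∩ Jonas ∩ Lila: 08:30-09:40, 11:15-12:20, 14:30-15:35.
Bianca ∩ Ulla ∩ Jonas ∩ Lila ∩ Hamid: 08:30-09:40, 11:15-12:20, 14:30-15:35.
Bianca ∩ Ulla ∩ Jonas ∩ Lila ∩ Hamid ∩ Viktor: 08:30-09:40, 11:15-12:20, 14:30-15:35.
Bianca ∩ Ulla ∩ Jonas ∩ Lila ∩ Hamid ∩ Viktor ∩ Ravi: 08:45-09:40, 11:15-12:20, 14:30-15:35.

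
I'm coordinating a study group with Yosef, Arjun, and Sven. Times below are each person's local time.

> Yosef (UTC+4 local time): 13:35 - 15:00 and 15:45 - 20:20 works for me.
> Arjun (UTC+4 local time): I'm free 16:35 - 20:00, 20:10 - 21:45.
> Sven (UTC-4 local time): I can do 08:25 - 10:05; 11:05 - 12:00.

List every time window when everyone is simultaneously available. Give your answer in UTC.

Yosef in UTC: 09:35-11:00, 11:45-16:20 (subtract 4h to convert from UTC+4).
Arjun in UTC: 12:35-16:00, 16:10-17:45 (subtract 4h to convert from UTC+4).
Sven in UTC: 12:25-14:05, 15:05-16:00 (add 4h to convert from UTC-4).
Yosef ∩ Arjun: 12:35-16:00, 16:10-16:20.
Yosef ∩ Arjun ∩ Sven: 12:35-14:05, 15:05-16:00.
Those are the intersection windows.

12:35-14:05, 15:05-16:00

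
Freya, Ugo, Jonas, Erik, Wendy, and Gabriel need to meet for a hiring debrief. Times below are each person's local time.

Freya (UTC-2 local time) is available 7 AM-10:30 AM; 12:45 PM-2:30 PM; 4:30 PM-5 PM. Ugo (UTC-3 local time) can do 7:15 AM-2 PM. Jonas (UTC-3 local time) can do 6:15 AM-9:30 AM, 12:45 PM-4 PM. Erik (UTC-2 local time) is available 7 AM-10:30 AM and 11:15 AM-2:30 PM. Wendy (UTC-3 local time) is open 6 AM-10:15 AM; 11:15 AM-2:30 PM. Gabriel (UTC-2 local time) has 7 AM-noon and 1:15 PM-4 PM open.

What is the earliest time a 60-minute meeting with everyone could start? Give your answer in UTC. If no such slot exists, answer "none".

10:15

Freya in UTC: 09:00-12:30, 14:45-16:30, 18:30-19:00 (add 2h to convert from UTC-2).
Ugo in UTC: 10:15-17:00 (add 3h to convert from UTC-3).
Jonas in UTC: 09:15-12:30, 15:45-19:00 (add 3h to convert from UTC-3).
Erik in UTC: 09:00-12:30, 13:15-16:30 (add 2h to convert from UTC-2).
Wendy in UTC: 09:00-13:15, 14:15-17:30 (add 3h to convert from UTC-3).
Gabriel in UTC: 09:00-14:00, 15:15-18:00 (add 2h to convert from UTC-2).
Freya ∩ Ugo: 10:15-12:30, 14:45-16:30.
Freya ∩ Ugo ∩ Jonas: 10:15-12:30, 15:45-16:30.
Freya ∩ Ugo ∩ Jonas ∩ Erik: 10:15-12:30, 15:45-16:30.
Freya ∩ Ugo ∩ Jonas ∩ Erik ∩ Wendy: 10:15-12:30, 15:45-16:30.
Freya ∩ Ugo ∩ Jonas ∩ Erik ∩ Wendy ∩ Gabriel: 10:15-12:30, 15:45-16:30.
Those are the intersection windows.
The first common window of at least 60 minutes is 10:15-12:30, so the earliest start is 10:15.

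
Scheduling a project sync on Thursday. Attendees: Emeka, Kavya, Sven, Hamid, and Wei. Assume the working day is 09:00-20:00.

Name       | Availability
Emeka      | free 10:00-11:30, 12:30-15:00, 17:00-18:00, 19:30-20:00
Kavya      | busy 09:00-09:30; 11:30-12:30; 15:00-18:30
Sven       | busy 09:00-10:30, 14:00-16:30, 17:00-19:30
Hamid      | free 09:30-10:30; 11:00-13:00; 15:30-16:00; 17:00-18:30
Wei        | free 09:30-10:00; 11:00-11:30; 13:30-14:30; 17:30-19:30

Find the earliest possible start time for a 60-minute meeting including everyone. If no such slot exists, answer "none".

Emeka free: 10:00-11:30, 12:30-15:00, 17:00-18:00, 19:30-20:00.
Kavya free: 09:30-11:30, 12:30-15:00, 18:30-20:00 (invert busy blocks within the working day).
Sven free: 10:30-14:00, 16:30-17:00, 19:30-20:00 (invert busy blocks within the working day).
Hamid free: 09:30-10:30, 11:00-13:00, 15:30-16:00, 17:00-18:30.
Wei free: 09:30-10:00, 11:00-11:30, 13:30-14:30, 17:30-19:30.
Emeka ∩ Kavya: 10:00-11:30, 12:30-15:00, 19:30-20:00.
Emeka ∩ Kavya ∩ Sven: 10:30-11:30, 12:30-14:00, 19:30-20:00.
Emeka ∩ Kavya ∩ Sven ∩ Hamid: 11:00-11:30, 12:30-13:00.
Emeka ∩ Kavya ∩ Sven ∩ Hamid ∩ Wei: 11:00-11:30.
No common window is at least 60 minutes long.

none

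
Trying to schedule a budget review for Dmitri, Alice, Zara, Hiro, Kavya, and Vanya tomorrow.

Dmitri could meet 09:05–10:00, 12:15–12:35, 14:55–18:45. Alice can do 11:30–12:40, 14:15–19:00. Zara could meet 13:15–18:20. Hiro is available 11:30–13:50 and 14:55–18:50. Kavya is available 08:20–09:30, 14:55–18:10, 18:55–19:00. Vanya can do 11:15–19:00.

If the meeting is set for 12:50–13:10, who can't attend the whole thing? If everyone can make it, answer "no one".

Alice, Dmitri, Kavya, Zara

Dmitri: not fully free for 12:50-13:10. Alice: not fully free for 12:50-13:10. Zara: not fully free for 12:50-13:10. Hiro: free for 12:50-13:10. Kavya: not fully free for 12:50-13:10. Vanya: free for 12:50-13:10.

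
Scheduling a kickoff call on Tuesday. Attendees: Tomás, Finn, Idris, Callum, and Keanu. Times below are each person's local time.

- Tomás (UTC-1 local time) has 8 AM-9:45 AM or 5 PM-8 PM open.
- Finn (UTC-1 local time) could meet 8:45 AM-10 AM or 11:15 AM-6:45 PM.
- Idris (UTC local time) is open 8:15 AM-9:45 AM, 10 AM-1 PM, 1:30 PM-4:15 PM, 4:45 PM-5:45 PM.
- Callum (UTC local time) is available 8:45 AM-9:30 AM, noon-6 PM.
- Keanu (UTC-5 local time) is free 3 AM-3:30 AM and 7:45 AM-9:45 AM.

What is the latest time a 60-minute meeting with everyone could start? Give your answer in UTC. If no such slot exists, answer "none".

Tomás in UTC: 09:00-10:45, 18:00-21:00 (add 1h to convert from UTC-1).
Finn in UTC: 09:45-11:00, 12:15-19:45 (add 1h to convert from UTC-1).
Idris in UTC: 08:15-09:45, 10:00-13:00, 13:30-16:15, 16:45-17:45.
Callum in UTC: 08:45-09:30, 12:00-18:00.
Keanu in UTC: 08:00-08:30, 12:45-14:45 (add 5h to convert from UTC-5).
Tomás ∩ Finn: 09:45-10:45, 18:00-19:45.
Tomás ∩ Finn ∩ Idris: 10:00-10:45.
Tomás ∩ Finn ∩ Idris ∩ Callum: ∅.
Tomás ∩ Finn ∩ Idris ∩ Callum ∩ Keanu: ∅.
There is no time when everyone is free.
No common window is at least 60 minutes long.

none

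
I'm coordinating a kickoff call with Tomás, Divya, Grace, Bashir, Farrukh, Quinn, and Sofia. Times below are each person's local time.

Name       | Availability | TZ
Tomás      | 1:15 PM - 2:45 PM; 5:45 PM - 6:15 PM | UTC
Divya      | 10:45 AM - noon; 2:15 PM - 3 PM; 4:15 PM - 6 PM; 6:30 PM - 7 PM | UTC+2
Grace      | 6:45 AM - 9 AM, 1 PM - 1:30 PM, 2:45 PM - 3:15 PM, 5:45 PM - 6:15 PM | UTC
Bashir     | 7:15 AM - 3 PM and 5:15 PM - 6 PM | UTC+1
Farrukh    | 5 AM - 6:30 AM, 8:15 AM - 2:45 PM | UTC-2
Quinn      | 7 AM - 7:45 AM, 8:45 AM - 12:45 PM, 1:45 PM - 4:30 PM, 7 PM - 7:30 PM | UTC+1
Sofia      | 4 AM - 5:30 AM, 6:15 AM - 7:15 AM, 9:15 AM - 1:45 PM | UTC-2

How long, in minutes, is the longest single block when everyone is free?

0

Tomás in UTC: 13:15-14:45, 17:45-18:15.
Divya in UTC: 08:45-10:00, 12:15-13:00, 14:15-16:00, 16:30-17:00 (subtract 2h to convert from UTC+2).
Grace in UTC: 06:45-09:00, 13:00-13:30, 14:45-15:15, 17:45-18:15.
Bashir in UTC: 06:15-14:00, 16:15-17:00 (subtract 1h to convert from UTC+1).
Farrukh in UTC: 07:00-08:30, 10:15-16:45 (add 2h to convert from UTC-2).
Quinn in UTC: 06:00-06:45, 07:45-11:45, 12:45-15:30, 18:00-18:30 (subtract 1h to convert from UTC+1).
Sofia in UTC: 06:00-07:30, 08:15-09:15, 11:15-15:45 (add 2h to convert from UTC-2).
Tomás ∩ Divya: 14:15-14:45.
Tomás ∩ Divya ∩ Grace: ∅.
Tomás ∩ Divya ∩ Grace ∩ Bashir: ∅.
Tomás ∩ Divya ∩ Grace ∩ Bashir ∩ Farrukh: ∅.
Tomás ∩ Divya ∩ Grace ∩ Bashir ∩ Farrukh ∩ Quinn: ∅.
Tomás ∩ Divya ∩ Grace ∩ Bashir ∩ Farrukh ∩ Quinn ∩ Sofia: ∅.
There is no time when everyone is free.
No common window exists, so the longest block is 0 minutes.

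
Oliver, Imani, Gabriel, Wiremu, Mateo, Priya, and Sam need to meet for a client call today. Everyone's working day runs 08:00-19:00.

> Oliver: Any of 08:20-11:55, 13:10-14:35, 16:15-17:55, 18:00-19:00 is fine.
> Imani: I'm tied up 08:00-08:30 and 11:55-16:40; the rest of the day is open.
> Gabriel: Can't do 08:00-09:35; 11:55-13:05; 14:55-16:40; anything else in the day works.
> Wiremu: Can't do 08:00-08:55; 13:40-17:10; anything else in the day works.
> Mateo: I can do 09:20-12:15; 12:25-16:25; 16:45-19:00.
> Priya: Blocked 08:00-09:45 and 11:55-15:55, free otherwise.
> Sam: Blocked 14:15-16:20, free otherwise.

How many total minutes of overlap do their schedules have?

235

Oliver free: 08:20-11:55, 13:10-14:35, 16:15-17:55, 18:00-19:00.
Imani free: 08:30-11:55, 16:40-19:00 (invert busy blocks within the working day).
Gabriel free: 09:35-11:55, 13:05-14:55, 16:40-19:00 (invert busy blocks within the working day).
Wiremu free: 08:55-13:40, 17:10-19:00 (invert busy blocks within the working day).
Mateo free: 09:20-12:15, 12:25-16:25, 16:45-19:00.
Priya free: 09:45-11:55, 15:55-19:00 (invert busy blocks within the working day).
Sam free: 08:00-14:15, 16:20-19:00 (invert busy blocks within the working day).
Oliver ∩ Imani: 08:30-11:55, 16:40-17:55, 18:00-19:00.
Oliver ∩ Imani ∩ Gabriel: 09:35-11:55, 16:40-17:55, 18:00-19:00.
Oliver ∩ Imani ∩ Gabriel ∩ Wiremu: 09:35-11:55, 17:10-17:55, 18:00-19:00.
Oliver ∩ Imani ∩ Gabriel ∩ Wiremu ∩ Mateo: 09:35-11:55, 17:10-17:55, 18:00-19:00.
Oliver ∩ Imani ∩ Gabriel ∩ Wiremu ∩ Mateo ∩ Priya: 09:45-11:55, 17:10-17:55, 18:00-19:00.
Oliver ∩ Imani ∩ Gabriel ∩ Wiremu ∩ Mateo ∩ Priya ∩ Sam: 09:45-11:55, 17:10-17:55, 18:00-19:00.
Summing the common windows: 130 + 45 + 60 = 235 minutes.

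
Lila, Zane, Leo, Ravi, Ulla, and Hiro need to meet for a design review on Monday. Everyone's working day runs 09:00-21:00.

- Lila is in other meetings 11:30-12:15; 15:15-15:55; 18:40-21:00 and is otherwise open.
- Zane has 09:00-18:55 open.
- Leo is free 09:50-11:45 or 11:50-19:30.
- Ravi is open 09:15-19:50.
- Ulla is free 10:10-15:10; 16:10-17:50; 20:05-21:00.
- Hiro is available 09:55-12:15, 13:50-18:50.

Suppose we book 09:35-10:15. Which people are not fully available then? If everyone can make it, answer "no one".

Lila free: 09:00-11:30, 12:15-15:15, 15:55-18:40 (invert busy blocks within the working day).
Zane free: 09:00-18:55.
Leo free: 09:50-11:45, 11:50-19:30.
Ravi free: 09:15-19:50.
Ulla free: 10:10-15:10, 16:10-17:50, 20:05-21:00.
Hiro free: 09:55-12:15, 13:50-18:50.
Lila: free for 09:35-10:15. Zane: free for 09:35-10:15. Leo: not fully free for 09:35-10:15. Ravi: free for 09:35-10:15. Ulla: not fully free for 09:35-10:15. Hiro: not fully free for 09:35-10:15.

Hiro, Leo, Ulla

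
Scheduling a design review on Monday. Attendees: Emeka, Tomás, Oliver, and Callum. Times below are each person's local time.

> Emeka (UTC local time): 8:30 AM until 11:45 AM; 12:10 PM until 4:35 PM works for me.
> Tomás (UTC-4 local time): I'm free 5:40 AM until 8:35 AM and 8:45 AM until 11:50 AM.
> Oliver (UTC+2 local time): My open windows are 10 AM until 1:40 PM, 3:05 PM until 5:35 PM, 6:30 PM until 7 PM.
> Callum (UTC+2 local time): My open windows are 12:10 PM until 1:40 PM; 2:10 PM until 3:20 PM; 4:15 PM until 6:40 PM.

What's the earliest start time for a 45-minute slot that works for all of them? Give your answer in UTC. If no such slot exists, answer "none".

Emeka in UTC: 08:30-11:45, 12:10-16:35.
Tomás in UTC: 09:40-12:35, 12:45-15:50 (add 4h to convert from UTC-4).
Oliver in UTC: 08:00-11:40, 13:05-15:35, 16:30-17:00 (subtract 2h to convert from UTC+2).
Callum in UTC: 10:10-11:40, 12:10-13:20, 14:15-16:40 (subtract 2h to convert from UTC+2).
Emeka ∩ Tomás: 09:40-11:45, 12:10-12:35, 12:45-15:50.
Emeka ∩ Tomás ∩ Oliver: 09:40-11:40, 13:05-15:35.
Emeka ∩ Tomás ∩ Oliver ∩ Callum: 10:10-11:40, 13:05-13:20, 14:15-15:35.
Those are the intersection windows.
The first common window of at least 45 minutes is 10:10-11:40, so the earliest start is 10:10.

10:10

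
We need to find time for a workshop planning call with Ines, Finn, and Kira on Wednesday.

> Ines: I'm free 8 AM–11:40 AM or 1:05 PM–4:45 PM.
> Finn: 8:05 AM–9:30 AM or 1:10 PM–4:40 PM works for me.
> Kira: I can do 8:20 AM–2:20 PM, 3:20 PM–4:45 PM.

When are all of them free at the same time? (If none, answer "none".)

08:20-09:30, 13:10-14:20, 15:20-16:40

Ines ∩ Finn: 08:05-09:30, 13:10-16:40.
Ines ∩ Finn ∩ Kira: 08:20-09:30, 13:10-14:20, 15:20-16:40.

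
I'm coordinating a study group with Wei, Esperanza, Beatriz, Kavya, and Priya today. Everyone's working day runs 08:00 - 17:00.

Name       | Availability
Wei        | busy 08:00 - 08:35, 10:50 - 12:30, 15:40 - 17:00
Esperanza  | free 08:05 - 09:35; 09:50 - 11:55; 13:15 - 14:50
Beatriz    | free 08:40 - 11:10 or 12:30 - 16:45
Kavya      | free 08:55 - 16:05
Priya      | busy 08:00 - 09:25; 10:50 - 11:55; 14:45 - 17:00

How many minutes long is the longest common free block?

Wei free: 08:35-10:50, 12:30-15:40 (invert busy blocks within the working day).
Esperanza free: 08:05-09:35, 09:50-11:55, 13:15-14:50.
Beatriz free: 08:40-11:10, 12:30-16:45.
Kavya free: 08:55-16:05.
Priya free: 09:25-10:50, 11:55-14:45 (invert busy blocks within the working day).
Wei ∩ Esperanza: 08:35-09:35, 09:50-10:50, 13:15-14:50.
Wei ∩ Esperanza ∩ Beatriz: 08:40-09:35, 09:50-10:50, 13:15-14:50.
Wei ∩ Esperanza ∩ Beatriz ∩ Kavya: 08:55-09:35, 09:50-10:50, 13:15-14:50.
Wei ∩ Esperanza ∩ Beatriz ∩ Kavya ∩ Priya: 09:25-09:35, 09:50-10:50, 13:15-14:45.
The longest is 13:15-14:45 at 90 minutes.

90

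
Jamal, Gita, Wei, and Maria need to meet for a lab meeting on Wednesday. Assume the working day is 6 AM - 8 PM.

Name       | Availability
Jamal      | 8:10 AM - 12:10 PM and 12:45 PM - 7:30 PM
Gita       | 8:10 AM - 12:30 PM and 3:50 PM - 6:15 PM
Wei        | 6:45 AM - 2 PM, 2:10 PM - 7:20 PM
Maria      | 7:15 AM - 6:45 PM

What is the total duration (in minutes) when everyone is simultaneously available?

385

Jamal ∩ Gita: 08:10-12:10, 15:50-18:15.
Jamal ∩ Gita ∩ Wei: 08:10-12:10, 15:50-18:15.
Jamal ∩ Gita ∩ Wei ∩ Maria: 08:10-12:10, 15:50-18:15.
Summing the common windows: 240 + 145 = 385 minutes.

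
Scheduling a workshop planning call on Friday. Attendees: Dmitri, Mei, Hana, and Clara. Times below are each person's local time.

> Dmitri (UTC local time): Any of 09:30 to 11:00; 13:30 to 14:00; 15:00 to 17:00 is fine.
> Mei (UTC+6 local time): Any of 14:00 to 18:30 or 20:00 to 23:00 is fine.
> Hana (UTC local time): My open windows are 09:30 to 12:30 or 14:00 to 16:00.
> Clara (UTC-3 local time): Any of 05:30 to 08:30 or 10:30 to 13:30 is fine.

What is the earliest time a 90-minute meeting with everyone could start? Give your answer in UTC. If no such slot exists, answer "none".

Dmitri in UTC: 09:30-11:00, 13:30-14:00, 15:00-17:00.
Mei in UTC: 08:00-12:30, 14:00-17:00 (subtract 6h to convert from UTC+6).
Hana in UTC: 09:30-12:30, 14:00-16:00.
Clara in UTC: 08:30-11:30, 13:30-16:30 (add 3h to convert from UTC-3).
Dmitri ∩ Mei: 09:30-11:00, 15:00-17:00.
Dmitri ∩ Mei ∩ Hana: 09:30-11:00, 15:00-16:00.
Dmitri ∩ Mei ∩ Hana ∩ Clara: 09:30-11:00, 15:00-16:00.
The first common window of at least 90 minutes is 09:30-11:00, so the earliest start is 09:30.

09:30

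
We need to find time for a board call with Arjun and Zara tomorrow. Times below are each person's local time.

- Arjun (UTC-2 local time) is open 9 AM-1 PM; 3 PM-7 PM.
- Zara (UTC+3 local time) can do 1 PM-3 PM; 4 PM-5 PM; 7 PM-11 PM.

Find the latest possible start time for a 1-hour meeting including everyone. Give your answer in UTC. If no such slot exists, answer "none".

19:00

Arjun in UTC: 11:00-15:00, 17:00-21:00 (add 2h to convert from UTC-2).
Zara in UTC: 10:00-12:00, 13:00-14:00, 16:00-20:00 (subtract 3h to convert from UTC+3).
Arjun ∩ Zara: 11:00-12:00, 13:00-14:00, 17:00-20:00.
So the common availability across everyone is 11:00-12:00, 13:00-14:00, 17:00-20:00.
The last common window of at least 60 minutes is 17:00-20:00; a 60-minute meeting can start as late as 19:00 and still end by 20:00.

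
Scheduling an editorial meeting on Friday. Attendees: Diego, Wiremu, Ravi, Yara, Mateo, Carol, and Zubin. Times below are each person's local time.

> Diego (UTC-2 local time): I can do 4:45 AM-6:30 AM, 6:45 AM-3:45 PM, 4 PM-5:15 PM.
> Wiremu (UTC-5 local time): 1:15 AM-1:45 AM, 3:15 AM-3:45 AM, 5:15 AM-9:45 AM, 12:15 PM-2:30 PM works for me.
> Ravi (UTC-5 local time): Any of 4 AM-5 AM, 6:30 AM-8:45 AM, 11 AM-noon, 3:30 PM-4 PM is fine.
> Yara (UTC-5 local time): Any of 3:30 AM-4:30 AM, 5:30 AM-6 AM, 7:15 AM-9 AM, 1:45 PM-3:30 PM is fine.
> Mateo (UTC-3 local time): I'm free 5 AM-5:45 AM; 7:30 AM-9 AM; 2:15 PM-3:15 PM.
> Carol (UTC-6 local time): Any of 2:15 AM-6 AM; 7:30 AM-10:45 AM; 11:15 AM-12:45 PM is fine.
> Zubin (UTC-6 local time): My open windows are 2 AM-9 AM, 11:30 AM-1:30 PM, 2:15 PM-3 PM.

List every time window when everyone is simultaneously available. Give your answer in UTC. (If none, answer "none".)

none

Diego in UTC: 06:45-08:30, 08:45-17:45, 18:00-19:15 (add 2h to convert from UTC-2).
Wiremu in UTC: 06:15-06:45, 08:15-08:45, 10:15-14:45, 17:15-19:30 (add 5h to convert from UTC-5).
Ravi in UTC: 09:00-10:00, 11:30-13:45, 16:00-17:00, 20:30-21:00 (add 5h to convert from UTC-5).
Yara in UTC: 08:30-09:30, 10:30-11:00, 12:15-14:00, 18:45-20:30 (add 5h to convert from UTC-5).
Mateo in UTC: 08:00-08:45, 10:30-12:00, 17:15-18:15 (add 3h to convert from UTC-3).
Carol in UTC: 08:15-12:00, 13:30-16:45, 17:15-18:45 (add 6h to convert from UTC-6).
Zubin in UTC: 08:00-15:00, 17:30-19:30, 20:15-21:00 (add 6h to convert from UTC-6).
Diego ∩ Wiremu: 08:15-08:30, 10:15-14:45, 17:15-17:45, 18:00-19:15.
Diego ∩ Wiremu ∩ Ravi: 11:30-13:45.
Diego ∩ Wiremu ∩ Ravi ∩ Yara: 12:15-13:45.
Diego ∩ Wiremu ∩ Ravi ∩ Yara ∩ Mateo: ∅.
Diego ∩ Wiremu ∩ Ravi ∩ Yara ∩ Mateo ∩ Carol: ∅.
Diego ∩ Wiremu ∩ Ravi ∩ Yara ∩ Mateo ∩ Carol ∩ Zubin: ∅.
There is no time when everyone is free.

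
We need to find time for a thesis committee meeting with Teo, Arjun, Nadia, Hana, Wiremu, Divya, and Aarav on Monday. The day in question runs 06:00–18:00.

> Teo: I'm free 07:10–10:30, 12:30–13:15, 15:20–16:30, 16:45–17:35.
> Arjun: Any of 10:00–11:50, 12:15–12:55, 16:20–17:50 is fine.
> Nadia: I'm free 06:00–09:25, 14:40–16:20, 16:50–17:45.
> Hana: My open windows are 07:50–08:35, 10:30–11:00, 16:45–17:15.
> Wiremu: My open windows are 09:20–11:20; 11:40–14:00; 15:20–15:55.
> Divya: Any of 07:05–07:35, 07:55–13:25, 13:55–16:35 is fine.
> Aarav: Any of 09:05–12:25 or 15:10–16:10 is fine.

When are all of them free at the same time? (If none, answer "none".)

none

Teo ∩ Arjun: 10:00-10:30, 12:30-12:55, 16:20-16:30, 16:45-17:35.
Teo ∩ Arjun ∩ Nadia: 16:50-17:35.
Teo ∩ Arjun ∩ Nadia ∩ Hana: 16:50-17:15.
Teo ∩ Arjun ∩ Nadia ∩ Hana ∩ Wiremu: ∅.
Teo ∩ Arjun ∩ Nadia ∩ Hana ∩ Wiremu ∩ Divya: ∅.
Teo ∩ Arjun ∩ Nadia ∩ Hana ∩ Wiremu ∩ Divya ∩ Aarav: ∅.
There is no time when everyone is free.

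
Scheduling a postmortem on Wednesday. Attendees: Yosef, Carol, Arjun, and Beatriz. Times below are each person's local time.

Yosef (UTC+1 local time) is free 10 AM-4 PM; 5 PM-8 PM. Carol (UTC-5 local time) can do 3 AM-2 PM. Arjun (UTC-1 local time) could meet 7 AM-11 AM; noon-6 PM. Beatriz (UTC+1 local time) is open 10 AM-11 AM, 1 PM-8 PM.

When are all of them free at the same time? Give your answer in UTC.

Yosef in UTC: 09:00-15:00, 16:00-19:00 (subtract 1h to convert from UTC+1).
Carol in UTC: 08:00-19:00 (add 5h to convert from UTC-5).
Arjun in UTC: 08:00-12:00, 13:00-19:00 (add 1h to convert from UTC-1).
Beatriz in UTC: 09:00-10:00, 12:00-19:00 (subtract 1h to convert from UTC+1).
Yosef ∩ Carol: 09:00-15:00, 16:00-19:00.
Yosef ∩ Carol ∩ Arjun: 09:00-12:00, 13:00-15:00, 16:00-19:00.
Yosef ∩ Carol ∩ Arjun ∩ Beatriz: 09:00-10:00, 13:00-15:00, 16:00-19:00.
Those are the intersection windows.

09:00-10:00, 13:00-15:00, 16:00-19:00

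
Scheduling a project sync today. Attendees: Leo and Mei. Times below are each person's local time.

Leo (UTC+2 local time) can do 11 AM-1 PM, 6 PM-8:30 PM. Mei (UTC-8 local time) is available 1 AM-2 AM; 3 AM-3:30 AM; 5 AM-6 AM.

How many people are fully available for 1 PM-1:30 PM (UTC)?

1

Leo in UTC: 09:00-11:00, 16:00-18:30 (subtract 2h to convert from UTC+2).
Mei in UTC: 09:00-10:00, 11:00-11:30, 13:00-14:00 (add 8h to convert from UTC-8).
Mei can make the full 13:00-13:30 slot — that's 1.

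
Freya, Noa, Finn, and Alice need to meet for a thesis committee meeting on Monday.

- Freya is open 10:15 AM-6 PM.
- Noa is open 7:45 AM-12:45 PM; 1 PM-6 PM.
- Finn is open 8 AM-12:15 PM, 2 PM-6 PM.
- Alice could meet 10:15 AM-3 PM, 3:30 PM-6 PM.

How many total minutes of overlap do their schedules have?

Freya ∩ Noa: 10:15-12:45, 13:00-18:00.
Freya ∩ Noa ∩ Finn: 10:15-12:15, 14:00-18:00.
Freya ∩ Noa ∩ Finn ∩ Alice: 10:15-12:15, 14:00-15:00, 15:30-18:00.
Those are the intersection windows.
Summing the common windows: 120 + 60 + 150 = 330 minutes.

330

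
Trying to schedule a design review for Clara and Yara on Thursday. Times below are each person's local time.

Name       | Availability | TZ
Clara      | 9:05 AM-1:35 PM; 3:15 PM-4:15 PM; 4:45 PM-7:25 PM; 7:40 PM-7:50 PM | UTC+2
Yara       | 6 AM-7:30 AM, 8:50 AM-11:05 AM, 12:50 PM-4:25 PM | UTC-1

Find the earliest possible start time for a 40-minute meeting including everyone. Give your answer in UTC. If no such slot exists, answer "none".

07:05

Clara in UTC: 07:05-11:35, 13:15-14:15, 14:45-17:25, 17:40-17:50 (subtract 2h to convert from UTC+2).
Yara in UTC: 07:00-08:30, 09:50-12:05, 13:50-17:25 (add 1h to convert from UTC-1).
Clara ∩ Yara: 07:05-08:30, 09:50-11:35, 13:50-14:15, 14:45-17:25.
The first common window of at least 40 minutes is 07:05-08:30, so the earliest start is 07:05.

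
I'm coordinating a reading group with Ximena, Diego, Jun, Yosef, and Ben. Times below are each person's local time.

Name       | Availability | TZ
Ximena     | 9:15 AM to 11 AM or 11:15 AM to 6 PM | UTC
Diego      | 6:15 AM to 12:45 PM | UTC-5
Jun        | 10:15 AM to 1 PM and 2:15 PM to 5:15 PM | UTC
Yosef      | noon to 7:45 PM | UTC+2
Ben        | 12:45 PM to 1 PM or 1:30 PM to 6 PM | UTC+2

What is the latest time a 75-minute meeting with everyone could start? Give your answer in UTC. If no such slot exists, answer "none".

14:45

Ximena in UTC: 09:15-11:00, 11:15-18:00.
Diego in UTC: 11:15-17:45 (add 5h to convert from UTC-5).
Jun in UTC: 10:15-13:00, 14:15-17:15.
Yosef in UTC: 10:00-17:45 (subtract 2h to convert from UTC+2).
Ben in UTC: 10:45-11:00, 11:30-16:00 (subtract 2h to convert from UTC+2).
Ximena ∩ Diego: 11:15-17:45.
Ximena ∩ Diego ∩ Jun: 11:15-13:00, 14:15-17:15.
Ximena ∩ Diego ∩ Jun ∩ Yosef: 11:15-13:00, 14:15-17:15.
Ximena ∩ Diego ∩ Jun ∩ Yosef ∩ Ben: 11:30-13:00, 14:15-16:00.
Those are the intersection windows.
The last common window of at least 75 minutes is 14:15-16:00; a 75-minute meeting can start as late as 14:45 and still end by 16:00.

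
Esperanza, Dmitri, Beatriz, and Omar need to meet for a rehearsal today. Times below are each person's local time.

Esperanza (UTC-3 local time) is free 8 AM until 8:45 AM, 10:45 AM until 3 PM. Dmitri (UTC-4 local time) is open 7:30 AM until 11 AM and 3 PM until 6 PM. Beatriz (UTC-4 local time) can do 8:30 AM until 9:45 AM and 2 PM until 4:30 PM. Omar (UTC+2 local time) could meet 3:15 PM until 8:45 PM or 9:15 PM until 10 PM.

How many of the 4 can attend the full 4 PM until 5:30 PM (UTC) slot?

Esperanza in UTC: 11:00-11:45, 13:45-18:00 (add 3h to convert from UTC-3).
Dmitri in UTC: 11:30-15:00, 19:00-22:00 (add 4h to convert from UTC-4).
Beatriz in UTC: 12:30-13:45, 18:00-20:30 (add 4h to convert from UTC-4).
Omar in UTC: 13:15-18:45, 19:15-20:00 (subtract 2h to convert from UTC+2).
Esperanza and Omar can make the full 16:00-17:30 slot — that's 2.

2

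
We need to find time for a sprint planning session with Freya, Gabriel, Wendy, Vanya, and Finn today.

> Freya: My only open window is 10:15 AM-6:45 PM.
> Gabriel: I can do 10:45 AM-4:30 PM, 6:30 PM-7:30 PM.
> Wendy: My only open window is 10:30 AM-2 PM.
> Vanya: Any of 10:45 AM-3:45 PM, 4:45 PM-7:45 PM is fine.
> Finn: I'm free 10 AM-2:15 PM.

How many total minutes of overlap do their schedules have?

Freya ∩ Gabriel: 10:45-16:30, 18:30-18:45.
Freya ∩ Gabriel ∩ Wendy: 10:45-14:00.
Freya ∩ Gabriel ∩ Wendy ∩ Vanya: 10:45-14:00.
Freya ∩ Gabriel ∩ Wendy ∩ Vanya ∩ Finn: 10:45-14:00.
So the common availability across everyone is 10:45-14:00.
That's a single block of 195 minutes.

195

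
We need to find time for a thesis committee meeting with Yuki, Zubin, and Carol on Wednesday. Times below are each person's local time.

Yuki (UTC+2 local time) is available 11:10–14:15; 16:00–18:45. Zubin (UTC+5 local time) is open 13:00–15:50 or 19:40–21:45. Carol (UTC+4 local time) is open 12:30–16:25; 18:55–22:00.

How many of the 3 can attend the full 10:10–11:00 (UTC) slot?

Yuki in UTC: 09:10-12:15, 14:00-16:45 (subtract 2h to convert from UTC+2).
Zubin in UTC: 08:00-10:50, 14:40-16:45 (subtract 5h to convert from UTC+5).
Carol in UTC: 08:30-12:25, 14:55-18:00 (subtract 4h to convert from UTC+4).
Yuki and Carol can make the full 10:10-11:00 slot — that's 2.

2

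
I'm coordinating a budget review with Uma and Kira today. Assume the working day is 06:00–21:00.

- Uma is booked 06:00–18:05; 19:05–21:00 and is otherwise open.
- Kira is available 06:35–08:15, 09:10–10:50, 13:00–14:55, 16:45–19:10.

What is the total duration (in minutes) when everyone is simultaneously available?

Uma free: 18:05-19:05 (invert busy blocks within the working day).
Kira free: 06:35-08:15, 09:10-10:50, 13:00-14:55, 16:45-19:10.
Uma ∩ Kira: 18:05-19:05.
So the common availability across everyone is 18:05-19:05.
That's a single block of 60 minutes.

60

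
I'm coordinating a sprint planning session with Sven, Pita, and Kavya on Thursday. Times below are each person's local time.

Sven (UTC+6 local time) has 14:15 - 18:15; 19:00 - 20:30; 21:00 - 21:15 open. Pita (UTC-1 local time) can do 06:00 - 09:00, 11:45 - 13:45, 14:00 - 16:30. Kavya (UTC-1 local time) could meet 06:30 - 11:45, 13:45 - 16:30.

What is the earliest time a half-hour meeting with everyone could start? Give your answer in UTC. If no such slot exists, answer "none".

08:15

Sven in UTC: 08:15-12:15, 13:00-14:30, 15:00-15:15 (subtract 6h to convert from UTC+6).
Pita in UTC: 07:00-10:00, 12:45-14:45, 15:00-17:30 (add 1h to convert from UTC-1).
Kavya in UTC: 07:30-12:45, 14:45-17:30 (add 1h to convert from UTC-1).
Sven ∩ Pita: 08:15-10:00, 13:00-14:30, 15:00-15:15.
Sven ∩ Pita ∩ Kavya: 08:15-10:00, 15:00-15:15.
The first common window of at least 30 minutes is 08:15-10:00, so the earliest start is 08:15.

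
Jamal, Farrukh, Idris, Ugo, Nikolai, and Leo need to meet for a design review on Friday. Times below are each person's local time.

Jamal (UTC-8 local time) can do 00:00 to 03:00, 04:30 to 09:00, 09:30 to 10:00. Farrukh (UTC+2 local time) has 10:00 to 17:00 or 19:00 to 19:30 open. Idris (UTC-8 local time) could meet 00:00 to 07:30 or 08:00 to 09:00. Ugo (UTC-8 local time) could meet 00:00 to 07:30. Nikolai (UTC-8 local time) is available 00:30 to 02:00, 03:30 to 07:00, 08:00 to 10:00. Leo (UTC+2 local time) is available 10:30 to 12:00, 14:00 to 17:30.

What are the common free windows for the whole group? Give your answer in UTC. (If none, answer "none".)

Jamal in UTC: 08:00-11:00, 12:30-17:00, 17:30-18:00 (add 8h to convert from UTC-8).
Farrukh in UTC: 08:00-15:00, 17:00-17:30 (subtract 2h to convert from UTC+2).
Idris in UTC: 08:00-15:30, 16:00-17:00 (add 8h to convert from UTC-8).
Ugo in UTC: 08:00-15:30 (add 8h to convert from UTC-8).
Nikolai in UTC: 08:30-10:00, 11:30-15:00, 16:00-18:00 (add 8h to convert from UTC-8).
Leo in UTC: 08:30-10:00, 12:00-15:30 (subtract 2h to convert from UTC+2).
Jamal ∩ Farrukh: 08:00-11:00, 12:30-15:00.
Jamal ∩ Farrukh ∩ Idris: 08:00-11:00, 12:30-15:00.
Jamal ∩ Farrukh ∩ Idris ∩ Ugo: 08:00-11:00, 12:30-15:00.
Jamal ∩ Farrukh ∩ Idris ∩ Ugo ∩ Nikolai: 08:30-10:00, 12:30-15:00.
Jamal ∩ Farrukh ∩ Idris ∩ Ugo ∩ Nikolai ∩ Leo: 08:30-10:00, 12:30-15:00.

08:30-10:00, 12:30-15:00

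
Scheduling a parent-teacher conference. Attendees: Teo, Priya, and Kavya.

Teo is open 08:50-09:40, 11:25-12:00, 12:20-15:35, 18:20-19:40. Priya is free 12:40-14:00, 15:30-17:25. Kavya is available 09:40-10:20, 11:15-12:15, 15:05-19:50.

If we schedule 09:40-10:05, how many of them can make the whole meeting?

Kavya can make the full 09:40-10:05 slot — that's 1.

1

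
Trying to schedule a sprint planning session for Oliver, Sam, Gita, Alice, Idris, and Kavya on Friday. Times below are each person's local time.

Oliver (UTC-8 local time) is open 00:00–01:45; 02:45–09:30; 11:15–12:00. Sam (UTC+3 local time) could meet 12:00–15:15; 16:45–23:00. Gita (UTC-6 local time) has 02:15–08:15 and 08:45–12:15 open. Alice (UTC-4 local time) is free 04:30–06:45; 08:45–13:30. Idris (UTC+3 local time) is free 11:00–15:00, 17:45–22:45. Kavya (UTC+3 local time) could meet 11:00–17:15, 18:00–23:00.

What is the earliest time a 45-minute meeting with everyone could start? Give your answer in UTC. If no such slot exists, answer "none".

Oliver in UTC: 08:00-09:45, 10:45-17:30, 19:15-20:00 (add 8h to convert from UTC-8).
Sam in UTC: 09:00-12:15, 13:45-20:00 (subtract 3h to convert from UTC+3).
Gita in UTC: 08:15-14:15, 14:45-18:15 (add 6h to convert from UTC-6).
Alice in UTC: 08:30-10:45, 12:45-17:30 (add 4h to convert from UTC-4).
Idris in UTC: 08:00-12:00, 14:45-19:45 (subtract 3h to convert from UTC+3).
Kavya in UTC: 08:00-14:15, 15:00-20:00 (subtract 3h to convert from UTC+3).
Oliver ∩ Sam: 09:00-09:45, 10:45-12:15, 13:45-17:30, 19:15-20:00.
Oliver ∩ Sam ∩ Gita: 09:00-09:45, 10:45-12:15, 13:45-14:15, 14:45-17:30.
Oliver ∩ Sam ∩ Gita ∩ Alice: 09:00-09:45, 13:45-14:15, 14:45-17:30.
Oliver ∩ Sam ∩ Gita ∩ Alice ∩ Idris: 09:00-09:45, 14:45-17:30.
Oliver ∩ Sam ∩ Gita ∩ Alice ∩ Idris ∩ Kavya: 09:00-09:45, 15:00-17:30.
Those are the intersection windows.
The first common window of at least 45 minutes is 09:00-09:45, so the earliest start is 09:00.

09:00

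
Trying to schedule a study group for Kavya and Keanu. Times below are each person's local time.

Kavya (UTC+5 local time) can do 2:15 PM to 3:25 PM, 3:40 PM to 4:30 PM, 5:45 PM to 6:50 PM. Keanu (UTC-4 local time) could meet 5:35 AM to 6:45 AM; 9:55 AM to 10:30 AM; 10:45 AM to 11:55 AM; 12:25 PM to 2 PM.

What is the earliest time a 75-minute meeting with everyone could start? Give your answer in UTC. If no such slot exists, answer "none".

none

Kavya in UTC: 09:15-10:25, 10:40-11:30, 12:45-13:50 (subtract 5h to convert from UTC+5).
Keanu in UTC: 09:35-10:45, 13:55-14:30, 14:45-15:55, 16:25-18:00 (add 4h to convert from UTC-4).
Kavya ∩ Keanu: 09:35-10:25, 10:40-10:45.
So the common availability across everyone is 09:35-10:25, 10:40-10:45.
No common window is at least 75 minutes long.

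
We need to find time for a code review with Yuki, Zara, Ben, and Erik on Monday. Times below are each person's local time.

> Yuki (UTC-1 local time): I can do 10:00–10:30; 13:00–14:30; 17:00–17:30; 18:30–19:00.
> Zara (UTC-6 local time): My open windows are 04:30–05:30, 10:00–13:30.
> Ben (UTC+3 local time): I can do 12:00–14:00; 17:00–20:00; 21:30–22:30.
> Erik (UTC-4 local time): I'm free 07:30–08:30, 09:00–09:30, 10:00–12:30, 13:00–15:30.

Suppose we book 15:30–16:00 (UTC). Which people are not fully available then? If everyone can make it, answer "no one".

Yuki in UTC: 11:00-11:30, 14:00-15:30, 18:00-18:30, 19:30-20:00 (add 1h to convert from UTC-1).
Zara in UTC: 10:30-11:30, 16:00-19:30 (add 6h to convert from UTC-6).
Ben in UTC: 09:00-11:00, 14:00-17:00, 18:30-19:30 (subtract 3h to convert from UTC+3).
Erik in UTC: 11:30-12:30, 13:00-13:30, 14:00-16:30, 17:00-19:30 (add 4h to convert from UTC-4).
Yuki: not fully free for 15:30-16:00. Zara: not fully free for 15:30-16:00. Ben: free for 15:30-16:00. Erik: free for 15:30-16:00.

Yuki, Zara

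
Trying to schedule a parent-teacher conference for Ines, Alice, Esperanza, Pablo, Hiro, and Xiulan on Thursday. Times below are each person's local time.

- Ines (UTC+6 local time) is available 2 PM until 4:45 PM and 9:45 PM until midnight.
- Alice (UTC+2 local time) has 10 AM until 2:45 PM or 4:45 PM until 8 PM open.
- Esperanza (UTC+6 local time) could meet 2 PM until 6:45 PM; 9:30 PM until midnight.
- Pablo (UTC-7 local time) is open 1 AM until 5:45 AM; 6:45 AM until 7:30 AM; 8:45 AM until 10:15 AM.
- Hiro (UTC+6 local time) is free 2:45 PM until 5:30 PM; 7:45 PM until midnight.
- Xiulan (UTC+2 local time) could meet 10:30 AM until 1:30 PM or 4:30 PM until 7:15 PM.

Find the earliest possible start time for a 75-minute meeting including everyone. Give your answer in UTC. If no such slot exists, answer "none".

08:45

Ines in UTC: 08:00-10:45, 15:45-18:00 (subtract 6h to convert from UTC+6).
Alice in UTC: 08:00-12:45, 14:45-18:00 (subtract 2h to convert from UTC+2).
Esperanza in UTC: 08:00-12:45, 15:30-18:00 (subtract 6h to convert from UTC+6).
Pablo in UTC: 08:00-12:45, 13:45-14:30, 15:45-17:15 (add 7h to convert from UTC-7).
Hiro in UTC: 08:45-11:30, 13:45-18:00 (subtract 6h to convert from UTC+6).
Xiulan in UTC: 08:30-11:30, 14:30-17:15 (subtract 2h to convert from UTC+2).
Ines ∩ Alice: 08:00-10:45, 15:45-18:00.
Ines ∩ Alice ∩ Esperanza: 08:00-10:45, 15:45-18:00.
Ines ∩ Alice ∩ Esperanza ∩ Pablo: 08:00-10:45, 15:45-17:15.
Ines ∩ Alice ∩ Esperanza ∩ Pablo ∩ Hiro: 08:45-10:45, 15:45-17:15.
Ines ∩ Alice ∩ Esperanza ∩ Pablo ∩ Hiro ∩ Xiulan: 08:45-10:45, 15:45-17:15.
So the common availability across everyone is 08:45-10:45, 15:45-17:15.
The first common window of at least 75 minutes is 08:45-10:45, so the earliest start is 08:45.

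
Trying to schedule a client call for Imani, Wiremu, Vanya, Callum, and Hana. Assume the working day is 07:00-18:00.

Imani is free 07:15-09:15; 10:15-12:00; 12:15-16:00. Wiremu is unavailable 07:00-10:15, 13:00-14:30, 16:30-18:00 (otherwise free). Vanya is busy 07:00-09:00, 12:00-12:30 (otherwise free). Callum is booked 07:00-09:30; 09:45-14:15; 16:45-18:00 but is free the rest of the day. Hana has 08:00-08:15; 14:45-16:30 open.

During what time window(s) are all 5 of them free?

14:45-16:00

Imani free: 07:15-09:15, 10:15-12:00, 12:15-16:00.
Wiremu free: 10:15-13:00, 14:30-16:30 (invert busy blocks within the working day).
Vanya free: 09:00-12:00, 12:30-18:00 (invert busy blocks within the working day).
Callum free: 09:30-09:45, 14:15-16:45 (invert busy blocks within the working day).
Hana free: 08:00-08:15, 14:45-16:30.
Imani ∩ Wiremu: 10:15-12:00, 12:15-13:00, 14:30-16:00.
Imani ∩ Wiremu ∩ Vanya: 10:15-12:00, 12:30-13:00, 14:30-16:00.
Imani ∩ Wiremu ∩ Vanya ∩ Callum: 14:30-16:00.
Imani ∩ Wiremu ∩ Vanya ∩ Callum ∩ Hana: 14:45-16:00.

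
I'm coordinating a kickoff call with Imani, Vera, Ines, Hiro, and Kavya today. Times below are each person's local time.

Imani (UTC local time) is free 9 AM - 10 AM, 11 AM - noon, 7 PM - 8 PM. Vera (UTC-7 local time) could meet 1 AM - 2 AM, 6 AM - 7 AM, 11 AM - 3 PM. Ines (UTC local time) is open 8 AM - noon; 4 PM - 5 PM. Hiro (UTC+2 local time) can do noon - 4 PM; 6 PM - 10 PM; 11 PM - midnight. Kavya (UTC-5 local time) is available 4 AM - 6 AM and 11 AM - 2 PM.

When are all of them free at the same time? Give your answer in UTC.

Imani in UTC: 09:00-10:00, 11:00-12:00, 19:00-20:00.
Vera in UTC: 08:00-09:00, 13:00-14:00, 18:00-22:00 (add 7h to convert from UTC-7).
Ines in UTC: 08:00-12:00, 16:00-17:00.
Hiro in UTC: 10:00-14:00, 16:00-20:00, 21:00-22:00 (subtract 2h to convert from UTC+2).
Kavya in UTC: 09:00-11:00, 16:00-19:00 (add 5h to convert from UTC-5).
Imani ∩ Vera: 19:00-20:00.
Imani ∩ Vera ∩ Ines: ∅.
Imani ∩ Vera ∩ Ines ∩ Hiro: ∅.
Imani ∩ Vera ∩ Ines ∩ Hiro ∩ Kavya: ∅.
There is no time when everyone is free.

none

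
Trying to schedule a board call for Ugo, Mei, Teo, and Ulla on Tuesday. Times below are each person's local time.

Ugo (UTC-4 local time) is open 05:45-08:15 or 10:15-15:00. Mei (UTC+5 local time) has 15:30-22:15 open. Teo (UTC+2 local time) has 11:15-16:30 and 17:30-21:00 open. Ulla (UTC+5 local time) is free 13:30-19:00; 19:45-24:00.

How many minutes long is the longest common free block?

Ugo in UTC: 09:45-12:15, 14:15-19:00 (add 4h to convert from UTC-4).
Mei in UTC: 10:30-17:15 (subtract 5h to convert from UTC+5).
Teo in UTC: 09:15-14:30, 15:30-19:00 (subtract 2h to convert from UTC+2).
Ulla in UTC: 08:30-14:00, 14:45-19:00 (subtract 5h to convert from UTC+5).
Ugo ∩ Mei: 10:30-12:15, 14:15-17:15.
Ugo ∩ Mei ∩ Teo: 10:30-12:15, 14:15-14:30, 15:30-17:15.
Ugo ∩ Mei ∩ Teo ∩ Ulla: 10:30-12:15, 15:30-17:15.
The longest is 10:30-12:15 at 105 minutes.

105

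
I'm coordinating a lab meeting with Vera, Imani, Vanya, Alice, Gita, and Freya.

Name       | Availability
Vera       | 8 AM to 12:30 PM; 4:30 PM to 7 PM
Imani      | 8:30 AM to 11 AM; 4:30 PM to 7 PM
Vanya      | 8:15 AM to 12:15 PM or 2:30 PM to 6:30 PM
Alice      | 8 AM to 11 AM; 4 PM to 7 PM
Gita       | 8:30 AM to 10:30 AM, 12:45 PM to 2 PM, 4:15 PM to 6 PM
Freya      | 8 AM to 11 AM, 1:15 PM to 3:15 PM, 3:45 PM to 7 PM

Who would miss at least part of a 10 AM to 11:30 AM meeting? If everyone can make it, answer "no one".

Alice, Freya, Gita, Imani

Vera: free for 10:00-11:30. Imani: not fully free for 10:00-11:30. Vanya: free for 10:00-11:30. Alice: not fully free for 10:00-11:30. Gita: not fully free for 10:00-11:30. Freya: not fully free for 10:00-11:30.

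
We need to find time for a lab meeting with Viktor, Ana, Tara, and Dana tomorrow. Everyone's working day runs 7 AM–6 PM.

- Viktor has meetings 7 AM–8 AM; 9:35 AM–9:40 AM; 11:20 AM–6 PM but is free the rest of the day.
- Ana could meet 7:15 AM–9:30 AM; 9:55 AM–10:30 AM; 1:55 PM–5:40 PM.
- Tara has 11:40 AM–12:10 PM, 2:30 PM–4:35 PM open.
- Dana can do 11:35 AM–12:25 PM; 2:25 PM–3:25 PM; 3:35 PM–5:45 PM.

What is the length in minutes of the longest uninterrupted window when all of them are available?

Viktor free: 08:00-09:35, 09:40-11:20 (invert busy blocks within the working day).
Ana free: 07:15-09:30, 09:55-10:30, 13:55-17:40.
Tara free: 11:40-12:10, 14:30-16:35.
Dana free: 11:35-12:25, 14:25-15:25, 15:35-17:45.
Viktor ∩ Ana: 08:00-09:30, 09:55-10:30.
Viktor ∩ Ana ∩ Tara: ∅.
Viktor ∩ Ana ∩ Tara ∩ Dana: ∅.
There is no time when everyone is free.
No common window exists, so the longest block is 0 minutes.

0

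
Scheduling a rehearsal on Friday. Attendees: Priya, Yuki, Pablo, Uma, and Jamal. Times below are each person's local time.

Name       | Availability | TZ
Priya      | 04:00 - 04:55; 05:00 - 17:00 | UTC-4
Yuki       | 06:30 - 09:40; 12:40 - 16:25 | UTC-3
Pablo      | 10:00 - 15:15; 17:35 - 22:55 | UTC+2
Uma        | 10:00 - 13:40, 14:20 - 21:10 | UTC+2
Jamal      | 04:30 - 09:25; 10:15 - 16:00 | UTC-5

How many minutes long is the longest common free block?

Priya in UTC: 08:00-08:55, 09:00-21:00 (add 4h to convert from UTC-4).
Yuki in UTC: 09:30-12:40, 15:40-19:25 (add 3h to convert from UTC-3).
Pablo in UTC: 08:00-13:15, 15:35-20:55 (subtract 2h to convert from UTC+2).
Uma in UTC: 08:00-11:40, 12:20-19:10 (subtract 2h to convert from UTC+2).
Jamal in UTC: 09:30-14:25, 15:15-21:00 (add 5h to convert from UTC-5).
Priya ∩ Yuki: 09:30-12:40, 15:40-19:25.
Priya ∩ Yuki ∩ Pablo: 09:30-12:40, 15:40-19:25.
Priya ∩ Yuki ∩ Pablo ∩ Uma: 09:30-11:40, 12:20-12:40, 15:40-19:10.
Priya ∩ Yuki ∩ Pablo ∩ Uma ∩ Jamal: 09:30-11:40, 12:20-12:40, 15:40-19:10.
Those are the intersection windows.
The longest is 15:40-19:10 at 210 minutes.

210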